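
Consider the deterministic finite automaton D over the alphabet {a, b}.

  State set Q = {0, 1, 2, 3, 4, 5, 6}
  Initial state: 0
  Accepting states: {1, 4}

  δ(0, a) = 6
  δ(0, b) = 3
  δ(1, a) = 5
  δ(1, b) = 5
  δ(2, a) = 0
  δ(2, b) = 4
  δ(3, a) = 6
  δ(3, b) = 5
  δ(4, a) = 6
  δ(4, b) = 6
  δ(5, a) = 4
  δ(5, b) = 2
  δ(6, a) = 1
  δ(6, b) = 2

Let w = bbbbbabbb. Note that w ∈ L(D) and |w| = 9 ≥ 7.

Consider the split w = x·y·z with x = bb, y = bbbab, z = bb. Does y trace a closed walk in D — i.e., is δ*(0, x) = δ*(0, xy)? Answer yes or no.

Run of D on the first 7 characters of w = b b b b b a b:
  step 0: 0  (start)
  step 1: 3  (read b: 0→3)
  step 2: 5  (read b: 3→5)
  step 3: 2  (read b: 5→2)
  step 4: 4  (read b: 2→4)
  step 5: 6  (read b: 4→6)
  step 6: 1  (read a: 6→1)
  step 7: 5  (read b: 1→5)

After x (step 2): 5. After xy (step 7): 5.
They match, so y = bbbab drives D around a cycle from 5 back to itself; pumping y any number of times keeps D in 5 before reading z, and xyⁱz ∈ L(D) for every i ≥ 0.

yes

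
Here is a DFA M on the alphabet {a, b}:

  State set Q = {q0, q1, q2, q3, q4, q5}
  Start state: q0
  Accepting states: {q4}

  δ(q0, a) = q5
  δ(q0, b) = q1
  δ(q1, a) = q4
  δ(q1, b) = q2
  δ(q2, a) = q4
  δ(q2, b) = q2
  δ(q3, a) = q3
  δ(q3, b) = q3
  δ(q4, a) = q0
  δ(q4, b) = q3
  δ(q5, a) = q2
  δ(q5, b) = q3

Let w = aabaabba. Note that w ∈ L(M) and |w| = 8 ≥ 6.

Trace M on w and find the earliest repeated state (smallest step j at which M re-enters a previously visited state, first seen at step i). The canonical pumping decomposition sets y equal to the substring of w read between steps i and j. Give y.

b

Run of M on w = a a b a a b b a:
  step 0: q0  (start)
  step 1: q5  (read a: q0→q5)
  step 2: q2  (read a: q5→q2)
  step 3: q2  (read b: q2→q2)   ← first repeat (q2 seen earlier)
  step 4: q4  (read a: q2→q4)
  step 5: q0  (read a: q4→q0)
  step 6: q1  (read b: q0→q1)
  step 7: q2  (read b: q1→q2)
  step 8: q4  (read a: q2→q4)

So i = 2, j = 3, giving x = w[0:2] = aa, y = w[2:3] = b, z = w[3:8] = aabba.
Check: |xy| = 3 ≤ 6 and |y| = 1 ≥ 1. Reading y takes M from q2 back to q2, so every xyⁱz is accepted.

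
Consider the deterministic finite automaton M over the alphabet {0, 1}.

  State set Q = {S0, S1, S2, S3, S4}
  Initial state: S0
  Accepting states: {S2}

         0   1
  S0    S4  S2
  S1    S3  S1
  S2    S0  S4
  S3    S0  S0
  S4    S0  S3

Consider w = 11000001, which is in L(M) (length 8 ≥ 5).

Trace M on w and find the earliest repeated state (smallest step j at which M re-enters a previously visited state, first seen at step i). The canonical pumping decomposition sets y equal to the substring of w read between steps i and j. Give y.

110

Run of M on w = 1 1 0 0 0 0 0 1:
  step 0: S0  (start)
  step 1: S2  (read 1: S0→S2)
  step 2: S4  (read 1: S2→S4)
  step 3: S0  (read 0: S4→S0)   ← first repeat (S0 seen earlier)
  step 4: S4  (read 0: S0→S4)
  step 5: S0  (read 0: S4→S0)
  step 6: S4  (read 0: S0→S4)
  step 7: S0  (read 0: S4→S0)
  step 8: S2  (read 1: S0→S2)

So i = 0, j = 3, giving x = w[0:0] = ε, y = w[0:3] = 110, z = w[3:8] = 00001.
Check: |xy| = 3 ≤ 5 and |y| = 3 ≥ 1. Reading y takes M from S0 back to S0, so every xyⁱz is accepted.
Pumping length from the standard proof: p = 5 (the number of states). The repeated state found above gives |xy| = j ≤ 5 and |y| = j − i ≥ 1.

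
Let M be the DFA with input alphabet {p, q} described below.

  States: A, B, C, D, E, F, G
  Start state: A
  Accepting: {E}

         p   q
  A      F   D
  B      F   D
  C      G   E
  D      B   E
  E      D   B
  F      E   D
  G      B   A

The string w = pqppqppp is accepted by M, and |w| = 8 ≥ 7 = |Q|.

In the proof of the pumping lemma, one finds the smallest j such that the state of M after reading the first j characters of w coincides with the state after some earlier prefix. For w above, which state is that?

State sequence: A -p-> F -q-> D -p-> B -p-> F -q-> D -p-> B -p-> F -p-> E
First repeat at step 4: F was already visited.

The earliest repeat is at step j = 4: M is in F, which it already visited at step i = 1.
Since M has 7 states, any run of length ≥ 7 visits 7+1 states, so by pigeonhole some state repeats within the first 7 steps — that repeat gives the pumpable loop.

F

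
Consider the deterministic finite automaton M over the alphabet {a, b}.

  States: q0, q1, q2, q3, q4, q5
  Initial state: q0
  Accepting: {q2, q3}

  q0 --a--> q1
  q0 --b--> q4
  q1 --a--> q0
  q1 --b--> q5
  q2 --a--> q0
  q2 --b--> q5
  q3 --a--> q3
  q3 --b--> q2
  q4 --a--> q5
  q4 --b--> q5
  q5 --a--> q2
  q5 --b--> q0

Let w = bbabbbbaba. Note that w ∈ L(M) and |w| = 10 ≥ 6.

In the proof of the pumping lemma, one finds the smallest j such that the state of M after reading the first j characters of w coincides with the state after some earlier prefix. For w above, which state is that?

q5

State sequence: q0 -b-> q4 -b-> q5 -a-> q2 -b-> q5 -b-> q0 -b-> q4 -b-> q5 -a-> q2 -b-> q5 -a-> q2
First repeat at step 4: q5 was already visited.

The earliest repeat is at step j = 4: M is in q5, which it already visited at step i = 2.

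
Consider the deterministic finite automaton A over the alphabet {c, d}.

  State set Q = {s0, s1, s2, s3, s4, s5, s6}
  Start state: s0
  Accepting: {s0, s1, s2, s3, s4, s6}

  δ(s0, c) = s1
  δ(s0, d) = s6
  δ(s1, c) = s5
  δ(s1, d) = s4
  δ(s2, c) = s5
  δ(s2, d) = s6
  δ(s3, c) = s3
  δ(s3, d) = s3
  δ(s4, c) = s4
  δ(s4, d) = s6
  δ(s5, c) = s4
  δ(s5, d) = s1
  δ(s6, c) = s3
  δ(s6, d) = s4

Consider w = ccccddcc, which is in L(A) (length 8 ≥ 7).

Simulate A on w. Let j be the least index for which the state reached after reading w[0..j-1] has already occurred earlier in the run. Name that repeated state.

State sequence: s0 -c-> s1 -c-> s5 -c-> s4 -c-> s4 -d-> s6 -d-> s4 -c-> s4 -c-> s4
First repeat at step 4: s4 was already visited.

The earliest repeat is at step j = 4: A is in s4, which it already visited at step i = 3.
Pumping length from the standard proof: p = 7 (the number of states). The repeated state found above gives |xy| = j ≤ 7 and |y| = j − i ≥ 1.

s4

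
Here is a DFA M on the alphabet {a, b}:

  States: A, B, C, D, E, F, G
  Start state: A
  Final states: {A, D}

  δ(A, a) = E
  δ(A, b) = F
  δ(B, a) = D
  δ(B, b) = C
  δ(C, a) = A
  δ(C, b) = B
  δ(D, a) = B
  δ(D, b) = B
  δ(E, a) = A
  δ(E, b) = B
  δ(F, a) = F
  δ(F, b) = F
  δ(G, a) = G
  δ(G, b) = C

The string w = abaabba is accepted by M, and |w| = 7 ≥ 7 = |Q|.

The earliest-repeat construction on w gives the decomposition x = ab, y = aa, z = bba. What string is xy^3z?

xy^3z = ab·aa·aa·aa·bba = abaaaaaabba.
Reading y = aa takes M from B back to B, so after x·y·y·y the machine is still in B, and z then leads to the accepting state D. Hence abaaaaaabba ∈ L(M).

abaaaaaabba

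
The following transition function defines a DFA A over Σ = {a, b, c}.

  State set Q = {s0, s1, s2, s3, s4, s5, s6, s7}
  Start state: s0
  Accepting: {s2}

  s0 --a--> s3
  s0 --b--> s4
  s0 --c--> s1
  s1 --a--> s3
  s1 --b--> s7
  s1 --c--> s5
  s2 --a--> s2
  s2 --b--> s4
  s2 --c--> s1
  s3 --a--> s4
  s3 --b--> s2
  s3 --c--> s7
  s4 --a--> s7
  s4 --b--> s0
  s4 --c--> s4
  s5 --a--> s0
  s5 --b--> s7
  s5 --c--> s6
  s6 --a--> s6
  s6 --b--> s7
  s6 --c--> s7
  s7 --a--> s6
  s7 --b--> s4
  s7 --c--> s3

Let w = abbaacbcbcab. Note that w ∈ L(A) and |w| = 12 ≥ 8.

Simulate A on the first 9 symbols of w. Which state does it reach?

Run of A on the first 9 characters of w = a b b a a c b c b:
  step 0: s0  (start)
  step 1: s3  (read a: s0→s3)
  step 2: s2  (read b: s3→s2)
  step 3: s4  (read b: s2→s4)
  step 4: s7  (read a: s4→s7)
  step 5: s6  (read a: s7→s6)
  step 6: s7  (read c: s6→s7)
  step 7: s4  (read b: s7→s4)
  step 8: s4  (read c: s4→s4)
  step 9: s0  (read b: s4→s0)

After reading 9 characters, A is in state s0.
(This kind of state-tracing is the core of the pumping-lemma construction: with 8 states, pigeonhole forces a repeat within the first 8 steps.)

s0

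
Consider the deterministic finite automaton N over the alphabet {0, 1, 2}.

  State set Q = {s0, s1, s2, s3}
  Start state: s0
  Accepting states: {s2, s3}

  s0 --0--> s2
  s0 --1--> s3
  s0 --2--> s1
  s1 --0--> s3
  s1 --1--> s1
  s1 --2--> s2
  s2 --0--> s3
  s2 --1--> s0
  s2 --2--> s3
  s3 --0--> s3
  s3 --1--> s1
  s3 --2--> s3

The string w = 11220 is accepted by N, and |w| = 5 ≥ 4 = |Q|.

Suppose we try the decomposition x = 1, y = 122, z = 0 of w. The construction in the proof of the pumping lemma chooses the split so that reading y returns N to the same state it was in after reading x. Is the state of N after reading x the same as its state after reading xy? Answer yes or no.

State sequence: s0 -1-> s3 -1-> s1 -2-> s2 -2-> s3

After x (step 1): s3. After xy (step 4): s3.
They match, so y = 122 drives N around a cycle from s3 back to itself; pumping y any number of times keeps N in s3 before reading z, and xyⁱz ∈ L(N) for every i ≥ 0.

yes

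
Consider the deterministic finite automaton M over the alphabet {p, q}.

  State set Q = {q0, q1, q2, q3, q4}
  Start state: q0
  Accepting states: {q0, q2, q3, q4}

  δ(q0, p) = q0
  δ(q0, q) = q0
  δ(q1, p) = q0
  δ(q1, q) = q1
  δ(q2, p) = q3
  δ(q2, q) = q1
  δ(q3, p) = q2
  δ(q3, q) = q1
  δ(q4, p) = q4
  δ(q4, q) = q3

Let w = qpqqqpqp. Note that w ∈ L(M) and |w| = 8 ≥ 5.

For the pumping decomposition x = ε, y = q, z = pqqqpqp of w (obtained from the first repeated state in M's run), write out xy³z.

xy^3z = ε·q·q·q·pqqqpqp = qqqpqqqpqp.
Reading y = q takes M from q0 back to q0, so after x·y·y·y the machine is still in q0, and z then leads to the accepting state q0. Hence qqqpqqqpqp ∈ L(M).

qqqpqqqpqp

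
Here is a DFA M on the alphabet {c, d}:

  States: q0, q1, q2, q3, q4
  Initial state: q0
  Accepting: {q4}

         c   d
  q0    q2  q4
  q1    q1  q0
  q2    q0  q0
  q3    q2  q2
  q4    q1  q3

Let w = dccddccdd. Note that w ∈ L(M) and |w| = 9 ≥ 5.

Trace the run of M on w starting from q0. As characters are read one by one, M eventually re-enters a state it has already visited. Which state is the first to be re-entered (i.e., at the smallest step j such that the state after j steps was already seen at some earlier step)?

Run of M on w = d c c d d c c d d:
  step 0: q0  (start)
  step 1: q4  (read d: q0→q4)
  step 2: q1  (read c: q4→q1)
  step 3: q1  (read c: q1→q1)   ← first repeat (q1 seen earlier)
  step 4: q0  (read d: q1→q0)
  step 5: q4  (read d: q0→q4)
  step 6: q1  (read c: q4→q1)
  step 7: q1  (read c: q1→q1)
  step 8: q0  (read d: q1→q0)
  step 9: q4  (read d: q0→q4)

The earliest repeat is at step j = 3: M is in q1, which it already visited at step i = 2.
With |Q| = 5, pigeonhole forces a state repeat no later than step 5; the substring read between the first and second visits to that state can be pumped.

q1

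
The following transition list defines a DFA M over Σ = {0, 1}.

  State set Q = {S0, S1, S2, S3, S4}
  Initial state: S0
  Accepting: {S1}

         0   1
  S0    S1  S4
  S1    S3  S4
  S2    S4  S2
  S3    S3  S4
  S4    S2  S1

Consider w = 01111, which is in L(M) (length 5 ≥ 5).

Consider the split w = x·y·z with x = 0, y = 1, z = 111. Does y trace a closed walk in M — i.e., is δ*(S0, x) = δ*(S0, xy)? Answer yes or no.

Run of M on the first 2 characters of w = 0 1:
  step 0: S0  (start)
  step 1: S1  (read 0: S0→S1)
  step 2: S4  (read 1: S1→S4)

After x (step 1): S1. After xy (step 2): S4.
They differ (S1 ≠ S4), so y is not a cycle from the state after x; this split is not the one the pumping-lemma construction produces, and pumping y need not keep the string in L(M).

no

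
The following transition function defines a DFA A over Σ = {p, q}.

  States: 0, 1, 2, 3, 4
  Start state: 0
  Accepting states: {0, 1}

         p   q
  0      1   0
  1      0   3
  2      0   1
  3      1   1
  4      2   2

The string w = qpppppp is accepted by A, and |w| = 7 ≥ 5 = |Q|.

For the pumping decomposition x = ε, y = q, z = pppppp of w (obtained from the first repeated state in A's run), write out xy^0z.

pppppp

xy⁰z = xz = ε·pppppp = pppppp.
Reading y = q takes A from 0 back to 0, so after x the machine is still in 0, and z then leads to the accepting state 0. Hence pppppp ∈ L(A).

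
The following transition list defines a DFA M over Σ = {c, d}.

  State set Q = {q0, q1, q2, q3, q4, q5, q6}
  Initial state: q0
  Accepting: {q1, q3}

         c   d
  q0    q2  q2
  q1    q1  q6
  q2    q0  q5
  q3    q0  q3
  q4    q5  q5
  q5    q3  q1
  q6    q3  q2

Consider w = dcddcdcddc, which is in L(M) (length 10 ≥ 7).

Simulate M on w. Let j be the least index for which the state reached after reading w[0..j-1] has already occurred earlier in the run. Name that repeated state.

q0

Run of M on w = d c d d c d c d d c:
  step 0: q0  (start)
  step 1: q2  (read d: q0→q2)
  step 2: q0  (read c: q2→q0)   ← first repeat (q0 seen earlier)
  step 3: q2  (read d: q0→q2)
  step 4: q5  (read d: q2→q5)
  step 5: q3  (read c: q5→q3)
  step 6: q3  (read d: q3→q3)
  step 7: q0  (read c: q3→q0)
  step 8: q2  (read d: q0→q2)
  step 9: q5  (read d: q2→q5)
  step 10: q3  (read c: q5→q3)

The earliest repeat is at step j = 2: M is in q0, which it already visited at step i = 0.
With |Q| = 7, pigeonhole forces a state repeat no later than step 7; the substring read between the first and second visits to that state can be pumped.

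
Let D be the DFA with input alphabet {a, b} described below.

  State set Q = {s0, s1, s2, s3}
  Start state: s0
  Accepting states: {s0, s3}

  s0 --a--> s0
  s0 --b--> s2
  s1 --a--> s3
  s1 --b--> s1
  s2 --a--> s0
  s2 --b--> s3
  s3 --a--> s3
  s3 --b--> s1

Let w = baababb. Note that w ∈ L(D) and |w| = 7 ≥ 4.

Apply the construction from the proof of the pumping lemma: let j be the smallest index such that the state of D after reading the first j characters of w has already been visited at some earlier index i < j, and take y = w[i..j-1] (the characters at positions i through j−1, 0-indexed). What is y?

State sequence: s0 -b-> s2 -a-> s0 -a-> s0 -b-> s2 -a-> s0 -b-> s2 -b-> s3
First repeat at step 2: s0 was already visited.

So i = 0, j = 2, giving x = w[0:0] = ε, y = w[0:2] = ba, z = w[2:7] = ababb.
Check: |xy| = 2 ≤ 4 and |y| = 2 ≥ 1. Reading y takes D from s0 back to s0, so every xyⁱz is accepted.
The DFA has 4 states, so the proof of the pumping lemma guarantees a repeated state among the first 4+1 visited; the segment between the two visits is the pumpable y.

ba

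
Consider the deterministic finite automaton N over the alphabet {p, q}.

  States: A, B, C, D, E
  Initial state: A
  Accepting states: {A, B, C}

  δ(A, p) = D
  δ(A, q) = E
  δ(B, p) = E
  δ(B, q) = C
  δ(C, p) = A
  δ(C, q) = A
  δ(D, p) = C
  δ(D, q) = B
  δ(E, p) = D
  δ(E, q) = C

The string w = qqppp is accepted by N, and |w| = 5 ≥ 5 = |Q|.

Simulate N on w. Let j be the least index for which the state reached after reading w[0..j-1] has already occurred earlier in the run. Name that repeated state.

Run of N on w = q q p p p:
  step 0: A  (start)
  step 1: E  (read q: A→E)
  step 2: C  (read q: E→C)
  step 3: A  (read p: C→A)   ← first repeat (A seen earlier)
  step 4: D  (read p: A→D)
  step 5: C  (read p: D→C)

The earliest repeat is at step j = 3: N is in A, which it already visited at step i = 0.
With |Q| = 5, pigeonhole forces a state repeat no later than step 5; the substring read between the first and second visits to that state can be pumped.

A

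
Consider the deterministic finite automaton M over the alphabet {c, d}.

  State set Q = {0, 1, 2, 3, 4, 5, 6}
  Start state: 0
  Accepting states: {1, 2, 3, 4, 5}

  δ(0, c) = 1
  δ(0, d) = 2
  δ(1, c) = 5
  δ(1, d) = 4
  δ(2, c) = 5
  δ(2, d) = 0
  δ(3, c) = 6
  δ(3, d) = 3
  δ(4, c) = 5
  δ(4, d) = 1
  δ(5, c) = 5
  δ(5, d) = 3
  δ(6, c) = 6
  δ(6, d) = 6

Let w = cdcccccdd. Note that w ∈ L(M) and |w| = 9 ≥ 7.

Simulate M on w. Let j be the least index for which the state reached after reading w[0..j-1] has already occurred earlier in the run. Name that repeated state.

5

Run of M on w = c d c c c c c d d:
  step 0: 0  (start)
  step 1: 1  (read c: 0→1)
  step 2: 4  (read d: 1→4)
  step 3: 5  (read c: 4→5)
  step 4: 5  (read c: 5→5)   ← first repeat (5 seen earlier)
  step 5: 5  (read c: 5→5)
  step 6: 5  (read c: 5→5)
  step 7: 5  (read c: 5→5)
  step 8: 3  (read d: 5→3)
  step 9: 3  (read d: 3→3)

The earliest repeat is at step j = 4: M is in 5, which it already visited at step i = 3.
The DFA has 7 states, so the proof of the pumping lemma guarantees a repeated state among the first 7+1 visited; the segment between the two visits is the pumpable y.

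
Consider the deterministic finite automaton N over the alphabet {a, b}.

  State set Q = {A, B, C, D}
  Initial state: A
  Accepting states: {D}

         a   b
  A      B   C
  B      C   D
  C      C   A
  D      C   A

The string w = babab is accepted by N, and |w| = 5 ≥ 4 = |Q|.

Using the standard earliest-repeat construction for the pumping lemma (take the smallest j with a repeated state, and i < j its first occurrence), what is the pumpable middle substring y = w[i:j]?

Run of N on w = b a b a b:
  step 0: A  (start)
  step 1: C  (read b: A→C)
  step 2: C  (read a: C→C)   ← first repeat (C seen earlier)
  step 3: A  (read b: C→A)
  step 4: B  (read a: A→B)
  step 5: D  (read b: B→D)

So i = 1, j = 2, giving x = w[0:1] = b, y = w[1:2] = a, z = w[2:5] = bab.
Check: |xy| = 2 ≤ 4 and |y| = 1 ≥ 1. Reading y takes N from C back to C, so every xyⁱz is accepted.

a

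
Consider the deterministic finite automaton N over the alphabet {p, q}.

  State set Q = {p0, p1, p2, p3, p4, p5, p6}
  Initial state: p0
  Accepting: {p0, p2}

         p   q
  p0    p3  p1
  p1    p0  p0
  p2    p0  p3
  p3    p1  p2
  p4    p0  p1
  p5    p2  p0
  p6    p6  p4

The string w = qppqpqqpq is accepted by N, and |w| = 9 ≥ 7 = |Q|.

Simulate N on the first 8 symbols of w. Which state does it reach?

p3

State sequence: p0 -q-> p1 -p-> p0 -p-> p3 -q-> p2 -p-> p0 -q-> p1 -q-> p0 -p-> p3

After reading 8 characters, N is in state p3.
(This kind of state-tracing is the core of the pumping-lemma construction: with 7 states, pigeonhole forces a repeat within the first 7 steps.)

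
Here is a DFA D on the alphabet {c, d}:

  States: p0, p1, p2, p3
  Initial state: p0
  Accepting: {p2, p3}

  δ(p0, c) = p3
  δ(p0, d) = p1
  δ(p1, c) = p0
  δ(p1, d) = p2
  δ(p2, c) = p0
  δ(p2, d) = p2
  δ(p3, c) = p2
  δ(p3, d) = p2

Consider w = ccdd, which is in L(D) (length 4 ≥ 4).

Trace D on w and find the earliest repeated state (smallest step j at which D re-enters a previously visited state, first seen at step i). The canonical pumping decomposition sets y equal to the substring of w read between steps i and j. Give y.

State sequence: p0 -c-> p3 -c-> p2 -d-> p2 -d-> p2
First repeat at step 3: p2 was already visited.

So i = 2, j = 3, giving x = w[0:2] = cc, y = w[2:3] = d, z = w[3:4] = d.
Check: |xy| = 3 ≤ 4 and |y| = 1 ≥ 1. Reading y takes D from p2 back to p2, so every xyⁱz is accepted.
The DFA has 4 states, so the proof of the pumping lemma guarantees a repeated state among the first 4+1 visited; the segment between the two visits is the pumpable y.

d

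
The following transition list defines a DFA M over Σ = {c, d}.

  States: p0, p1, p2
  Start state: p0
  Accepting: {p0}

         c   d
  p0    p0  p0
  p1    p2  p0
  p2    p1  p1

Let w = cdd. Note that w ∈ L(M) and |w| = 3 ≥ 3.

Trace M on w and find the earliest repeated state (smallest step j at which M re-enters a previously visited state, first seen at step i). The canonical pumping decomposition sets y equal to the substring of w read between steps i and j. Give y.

State sequence: p0 -c-> p0 -d-> p0 -d-> p0
First repeat at step 1: p0 was already visited.

So i = 0, j = 1, giving x = w[0:0] = ε, y = w[0:1] = c, z = w[1:3] = dd.
Check: |xy| = 1 ≤ 3 and |y| = 1 ≥ 1. Reading y takes M from p0 back to p0, so every xyⁱz is accepted.
Pumping length from the standard proof: p = 3 (the number of states). The repeated state found above gives |xy| = j ≤ 3 and |y| = j − i ≥ 1.

c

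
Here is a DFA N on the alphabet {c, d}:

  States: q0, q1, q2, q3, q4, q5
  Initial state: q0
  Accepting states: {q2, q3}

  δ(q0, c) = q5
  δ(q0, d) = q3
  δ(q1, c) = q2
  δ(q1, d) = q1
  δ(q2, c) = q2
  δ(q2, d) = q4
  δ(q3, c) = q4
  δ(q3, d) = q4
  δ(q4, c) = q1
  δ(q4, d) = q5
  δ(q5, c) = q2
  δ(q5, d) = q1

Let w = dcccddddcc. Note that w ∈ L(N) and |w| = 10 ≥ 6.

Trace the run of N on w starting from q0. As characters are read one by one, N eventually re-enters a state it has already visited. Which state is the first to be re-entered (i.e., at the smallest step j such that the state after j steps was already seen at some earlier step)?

Run of N on w = d c c c d d d d c c:
  step 0: q0  (start)
  step 1: q3  (read d: q0→q3)
  step 2: q4  (read c: q3→q4)
  step 3: q1  (read c: q4→q1)
  step 4: q2  (read c: q1→q2)
  step 5: q4  (read d: q2→q4)   ← first repeat (q4 seen earlier)
  step 6: q5  (read d: q4→q5)
  step 7: q1  (read d: q5→q1)
  step 8: q1  (read d: q1→q1)
  step 9: q2  (read c: q1→q2)
  step 10: q2  (read c: q2→q2)

The earliest repeat is at step j = 5: N is in q4, which it already visited at step i = 2.
Pumping length from the standard proof: p = 6 (the number of states). The repeated state found above gives |xy| = j ≤ 6 and |y| = j − i ≥ 1.

q4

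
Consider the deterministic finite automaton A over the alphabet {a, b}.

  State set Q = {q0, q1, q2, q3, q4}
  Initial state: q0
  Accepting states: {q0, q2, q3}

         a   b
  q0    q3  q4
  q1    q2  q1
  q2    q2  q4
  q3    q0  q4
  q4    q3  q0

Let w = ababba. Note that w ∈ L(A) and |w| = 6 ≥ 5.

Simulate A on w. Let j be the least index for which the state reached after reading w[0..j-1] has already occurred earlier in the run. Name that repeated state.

q3

State sequence: q0 -a-> q3 -b-> q4 -a-> q3 -b-> q4 -b-> q0 -a-> q3
First repeat at step 3: q3 was already visited.

The earliest repeat is at step j = 3: A is in q3, which it already visited at step i = 1.
Pumping length from the standard proof: p = 5 (the number of states). The repeated state found above gives |xy| = j ≤ 5 and |y| = j − i ≥ 1.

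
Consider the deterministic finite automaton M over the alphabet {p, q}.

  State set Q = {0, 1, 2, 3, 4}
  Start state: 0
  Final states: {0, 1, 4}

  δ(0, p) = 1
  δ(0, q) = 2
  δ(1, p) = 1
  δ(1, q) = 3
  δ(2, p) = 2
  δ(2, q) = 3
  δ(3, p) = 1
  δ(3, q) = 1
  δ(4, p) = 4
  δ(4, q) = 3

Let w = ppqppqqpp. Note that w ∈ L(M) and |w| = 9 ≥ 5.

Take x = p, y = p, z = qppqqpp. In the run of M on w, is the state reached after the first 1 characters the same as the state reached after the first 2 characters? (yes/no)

Run of M on the first 2 characters of w = p p:
  step 0: 0  (start)
  step 1: 1  (read p: 0→1)
  step 2: 1  (read p: 1→1)

After x (step 1): 1. After xy (step 2): 1.
They match, so y = p drives M around a cycle from 1 back to itself; pumping y any number of times keeps M in 1 before reading z, and xyⁱz ∈ L(M) for every i ≥ 0.

yes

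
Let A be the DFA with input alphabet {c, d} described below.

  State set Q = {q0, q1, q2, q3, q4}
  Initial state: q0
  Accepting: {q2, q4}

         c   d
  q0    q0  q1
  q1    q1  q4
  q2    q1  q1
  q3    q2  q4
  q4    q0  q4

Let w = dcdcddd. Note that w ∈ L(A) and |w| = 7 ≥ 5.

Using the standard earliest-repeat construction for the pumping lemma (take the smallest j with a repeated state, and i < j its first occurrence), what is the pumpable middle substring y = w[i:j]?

c

State sequence: q0 -d-> q1 -c-> q1 -d-> q4 -c-> q0 -d-> q1 -d-> q4 -d-> q4
First repeat at step 2: q1 was already visited.

So i = 1, j = 2, giving x = w[0:1] = d, y = w[1:2] = c, z = w[2:7] = dcddd.
Check: |xy| = 2 ≤ 5 and |y| = 1 ≥ 1. Reading y takes A from q1 back to q1, so every xyⁱz is accepted.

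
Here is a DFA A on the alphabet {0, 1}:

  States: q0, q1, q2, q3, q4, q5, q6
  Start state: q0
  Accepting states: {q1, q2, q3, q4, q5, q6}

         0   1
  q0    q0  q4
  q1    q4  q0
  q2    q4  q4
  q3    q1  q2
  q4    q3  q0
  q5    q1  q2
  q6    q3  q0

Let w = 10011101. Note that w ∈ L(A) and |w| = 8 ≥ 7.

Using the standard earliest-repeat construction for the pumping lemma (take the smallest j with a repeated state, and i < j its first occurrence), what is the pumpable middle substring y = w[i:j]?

1001

Run of A on w = 1 0 0 1 1 1 0 1:
  step 0: q0  (start)
  step 1: q4  (read 1: q0→q4)
  step 2: q3  (read 0: q4→q3)
  step 3: q1  (read 0: q3→q1)
  step 4: q0  (read 1: q1→q0)   ← first repeat (q0 seen earlier)
  step 5: q4  (read 1: q0→q4)
  step 6: q0  (read 1: q4→q0)
  step 7: q0  (read 0: q0→q0)
  step 8: q4  (read 1: q0→q4)

So i = 0, j = 4, giving x = w[0:0] = ε, y = w[0:4] = 1001, z = w[4:8] = 1101.
Check: |xy| = 4 ≤ 7 and |y| = 4 ≥ 1. Reading y takes A from q0 back to q0, so every xyⁱz is accepted.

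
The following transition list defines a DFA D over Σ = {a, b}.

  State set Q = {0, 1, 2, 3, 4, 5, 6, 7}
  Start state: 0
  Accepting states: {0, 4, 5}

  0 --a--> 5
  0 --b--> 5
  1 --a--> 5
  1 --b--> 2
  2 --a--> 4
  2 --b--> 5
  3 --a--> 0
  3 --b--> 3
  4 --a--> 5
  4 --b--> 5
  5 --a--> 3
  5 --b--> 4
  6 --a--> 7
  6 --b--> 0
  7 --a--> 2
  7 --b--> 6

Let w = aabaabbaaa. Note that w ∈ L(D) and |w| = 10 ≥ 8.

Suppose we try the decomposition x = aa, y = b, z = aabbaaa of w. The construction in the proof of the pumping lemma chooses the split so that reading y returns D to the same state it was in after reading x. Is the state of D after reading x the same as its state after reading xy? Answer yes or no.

yes

Run of D on the first 3 characters of w = a a b:
  step 0: 0  (start)
  step 1: 5  (read a: 0→5)
  step 2: 3  (read a: 5→3)
  step 3: 3  (read b: 3→3)

After x (step 2): 3. After xy (step 3): 3.
They match, so y = b drives D around a cycle from 3 back to itself; pumping y any number of times keeps D in 3 before reading z, and xyⁱz ∈ L(D) for every i ≥ 0.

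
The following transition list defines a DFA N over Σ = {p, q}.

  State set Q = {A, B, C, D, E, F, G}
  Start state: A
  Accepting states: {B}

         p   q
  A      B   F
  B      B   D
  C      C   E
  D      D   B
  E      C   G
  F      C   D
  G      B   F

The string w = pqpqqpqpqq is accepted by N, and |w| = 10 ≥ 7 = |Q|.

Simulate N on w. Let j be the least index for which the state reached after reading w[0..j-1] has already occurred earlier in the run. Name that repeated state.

D

Run of N on w = p q p q q p q p q q:
  step 0: A  (start)
  step 1: B  (read p: A→B)
  step 2: D  (read q: B→D)
  step 3: D  (read p: D→D)   ← first repeat (D seen earlier)
  step 4: B  (read q: D→B)
  step 5: D  (read q: B→D)
  step 6: D  (read p: D→D)
  step 7: B  (read q: D→B)
  step 8: B  (read p: B→B)
  step 9: D  (read q: B→D)
  step 10: B  (read q: D→B)

The earliest repeat is at step j = 3: N is in D, which it already visited at step i = 2.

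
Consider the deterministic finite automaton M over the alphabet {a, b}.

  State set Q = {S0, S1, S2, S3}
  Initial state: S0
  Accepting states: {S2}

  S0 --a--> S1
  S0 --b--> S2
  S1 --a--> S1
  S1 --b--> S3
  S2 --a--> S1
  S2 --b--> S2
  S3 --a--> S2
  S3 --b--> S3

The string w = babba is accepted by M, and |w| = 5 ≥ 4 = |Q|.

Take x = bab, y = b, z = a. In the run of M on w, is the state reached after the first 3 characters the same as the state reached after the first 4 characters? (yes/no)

yes

State sequence: S0 -b-> S2 -a-> S1 -b-> S3 -b-> S3

After x (step 3): S3. After xy (step 4): S3.
They match, so y = b drives M around a cycle from S3 back to itself; pumping y any number of times keeps M in S3 before reading z, and xyⁱz ∈ L(M) for every i ≥ 0.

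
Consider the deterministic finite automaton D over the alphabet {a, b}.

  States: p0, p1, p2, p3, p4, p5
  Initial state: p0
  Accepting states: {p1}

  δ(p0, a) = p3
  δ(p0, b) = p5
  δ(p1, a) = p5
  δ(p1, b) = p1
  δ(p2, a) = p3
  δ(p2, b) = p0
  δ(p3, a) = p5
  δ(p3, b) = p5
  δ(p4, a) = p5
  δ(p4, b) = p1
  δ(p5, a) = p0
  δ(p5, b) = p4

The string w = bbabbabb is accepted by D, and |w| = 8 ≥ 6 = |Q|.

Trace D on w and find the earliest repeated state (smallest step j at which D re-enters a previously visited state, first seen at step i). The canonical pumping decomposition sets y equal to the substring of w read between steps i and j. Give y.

ba

State sequence: p0 -b-> p5 -b-> p4 -a-> p5 -b-> p4 -b-> p1 -a-> p5 -b-> p4 -b-> p1
First repeat at step 3: p5 was already visited.

So i = 1, j = 3, giving x = w[0:1] = b, y = w[1:3] = ba, z = w[3:8] = bbabb.
Check: |xy| = 3 ≤ 6 and |y| = 2 ≥ 1. Reading y takes D from p5 back to p5, so every xyⁱz is accepted.
With |Q| = 6, pigeonhole forces a state repeat no later than step 6; the substring read between the first and second visits to that state can be pumped.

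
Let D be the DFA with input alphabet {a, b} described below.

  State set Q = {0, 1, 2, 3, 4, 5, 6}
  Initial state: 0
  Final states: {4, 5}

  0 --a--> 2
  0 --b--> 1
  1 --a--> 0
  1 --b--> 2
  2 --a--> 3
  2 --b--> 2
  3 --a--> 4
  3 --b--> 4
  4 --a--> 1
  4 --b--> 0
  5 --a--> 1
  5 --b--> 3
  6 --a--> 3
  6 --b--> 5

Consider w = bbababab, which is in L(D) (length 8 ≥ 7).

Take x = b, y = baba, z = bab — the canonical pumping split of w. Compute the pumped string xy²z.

bbababababab

xy^2z = b·baba·baba·bab = bbababababab.
Reading y = baba takes D from 1 back to 1, so after x·y·y the machine is still in 1, and z then leads to the accepting state 4. Hence bbababababab ∈ L(D).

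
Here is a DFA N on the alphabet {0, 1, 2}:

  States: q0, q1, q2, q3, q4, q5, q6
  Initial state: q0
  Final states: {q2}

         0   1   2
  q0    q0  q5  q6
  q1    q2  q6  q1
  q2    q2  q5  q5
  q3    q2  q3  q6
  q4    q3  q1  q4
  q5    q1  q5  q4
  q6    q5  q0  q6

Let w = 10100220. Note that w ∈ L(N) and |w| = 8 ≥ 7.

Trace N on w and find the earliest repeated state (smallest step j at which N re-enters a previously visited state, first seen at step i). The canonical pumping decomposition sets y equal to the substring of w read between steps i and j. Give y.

Run of N on w = 1 0 1 0 0 2 2 0:
  step 0: q0  (start)
  step 1: q5  (read 1: q0→q5)
  step 2: q1  (read 0: q5→q1)
  step 3: q6  (read 1: q1→q6)
  step 4: q5  (read 0: q6→q5)   ← first repeat (q5 seen earlier)
  step 5: q1  (read 0: q5→q1)
  step 6: q1  (read 2: q1→q1)
  step 7: q1  (read 2: q1→q1)
  step 8: q2  (read 0: q1→q2)

So i = 1, j = 4, giving x = w[0:1] = 1, y = w[1:4] = 010, z = w[4:8] = 0220.
Check: |xy| = 4 ≤ 7 and |y| = 3 ≥ 1. Reading y takes N from q5 back to q5, so every xyⁱz is accepted.
With |Q| = 7, pigeonhole forces a state repeat no later than step 7; the substring read between the first and second visits to that state can be pumped.

010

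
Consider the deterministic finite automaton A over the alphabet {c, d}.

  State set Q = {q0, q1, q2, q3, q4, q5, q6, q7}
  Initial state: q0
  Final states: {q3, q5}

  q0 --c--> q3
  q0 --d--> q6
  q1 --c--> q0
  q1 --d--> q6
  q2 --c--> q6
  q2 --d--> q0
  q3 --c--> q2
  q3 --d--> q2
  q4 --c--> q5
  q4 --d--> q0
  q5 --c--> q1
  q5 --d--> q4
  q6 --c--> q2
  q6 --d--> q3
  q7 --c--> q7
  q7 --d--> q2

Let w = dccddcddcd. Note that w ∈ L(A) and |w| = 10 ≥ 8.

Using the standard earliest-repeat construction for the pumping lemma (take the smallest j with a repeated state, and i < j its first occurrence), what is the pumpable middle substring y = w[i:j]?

Run of A on w = d c c d d c d d c d:
  step 0: q0  (start)
  step 1: q6  (read d: q0→q6)
  step 2: q2  (read c: q6→q2)
  step 3: q6  (read c: q2→q6)   ← first repeat (q6 seen earlier)
  step 4: q3  (read d: q6→q3)
  step 5: q2  (read d: q3→q2)
  step 6: q6  (read c: q2→q6)
  step 7: q3  (read d: q6→q3)
  step 8: q2  (read d: q3→q2)
  step 9: q6  (read c: q2→q6)
  step 10: q3  (read d: q6→q3)

So i = 1, j = 3, giving x = w[0:1] = d, y = w[1:3] = cc, z = w[3:10] = ddcddcd.
Check: |xy| = 3 ≤ 8 and |y| = 2 ≥ 1. Reading y takes A from q6 back to q6, so every xyⁱz is accepted.

cc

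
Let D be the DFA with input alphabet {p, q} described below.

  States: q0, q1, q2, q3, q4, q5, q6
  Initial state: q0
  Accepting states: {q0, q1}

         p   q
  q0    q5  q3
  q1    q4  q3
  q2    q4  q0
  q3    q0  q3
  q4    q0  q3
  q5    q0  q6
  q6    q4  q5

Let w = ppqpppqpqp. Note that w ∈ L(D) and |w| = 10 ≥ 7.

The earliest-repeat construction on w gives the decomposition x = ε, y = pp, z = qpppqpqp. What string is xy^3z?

ppppppqpppqpqp

xy^3z = ε·pp·pp·pp·qpppqpqp = ppppppqpppqpqp.
Reading y = pp takes D from q0 back to q0, so after x·y·y·y the machine is still in q0, and z then leads to the accepting state q0. Hence ppppppqpppqpqp ∈ L(D).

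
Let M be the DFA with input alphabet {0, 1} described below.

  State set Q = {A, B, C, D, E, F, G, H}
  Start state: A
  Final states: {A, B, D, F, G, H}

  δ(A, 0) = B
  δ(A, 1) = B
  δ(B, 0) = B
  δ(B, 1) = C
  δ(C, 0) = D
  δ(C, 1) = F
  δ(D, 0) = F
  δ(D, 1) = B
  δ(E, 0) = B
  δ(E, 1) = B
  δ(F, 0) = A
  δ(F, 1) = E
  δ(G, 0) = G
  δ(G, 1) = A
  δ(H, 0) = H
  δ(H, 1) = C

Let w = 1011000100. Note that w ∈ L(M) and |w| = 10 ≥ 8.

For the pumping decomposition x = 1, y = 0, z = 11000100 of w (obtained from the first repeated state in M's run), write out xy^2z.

xy^2z = 1·0·0·11000100 = 10011000100.
Reading y = 0 takes M from B back to B, so after x·y·y the machine is still in B, and z then leads to the accepting state F. Hence 10011000100 ∈ L(M).

10011000100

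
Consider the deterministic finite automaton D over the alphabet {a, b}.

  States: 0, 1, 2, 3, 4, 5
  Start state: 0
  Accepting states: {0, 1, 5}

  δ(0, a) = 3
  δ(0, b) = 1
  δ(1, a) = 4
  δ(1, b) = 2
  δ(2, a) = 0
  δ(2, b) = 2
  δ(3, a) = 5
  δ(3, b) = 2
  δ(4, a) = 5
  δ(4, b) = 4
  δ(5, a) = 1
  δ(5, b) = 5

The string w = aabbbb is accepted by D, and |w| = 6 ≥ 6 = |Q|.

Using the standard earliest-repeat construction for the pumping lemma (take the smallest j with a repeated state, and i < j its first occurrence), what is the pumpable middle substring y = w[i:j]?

State sequence: 0 -a-> 3 -a-> 5 -b-> 5 -b-> 5 -b-> 5 -b-> 5
First repeat at step 3: 5 was already visited.

So i = 2, j = 3, giving x = w[0:2] = aa, y = w[2:3] = b, z = w[3:6] = bbb.
Check: |xy| = 3 ≤ 6 and |y| = 1 ≥ 1. Reading y takes D from 5 back to 5, so every xyⁱz is accepted.
With |Q| = 6, pigeonhole forces a state repeat no later than step 6; the substring read between the first and second visits to that state can be pumped.

b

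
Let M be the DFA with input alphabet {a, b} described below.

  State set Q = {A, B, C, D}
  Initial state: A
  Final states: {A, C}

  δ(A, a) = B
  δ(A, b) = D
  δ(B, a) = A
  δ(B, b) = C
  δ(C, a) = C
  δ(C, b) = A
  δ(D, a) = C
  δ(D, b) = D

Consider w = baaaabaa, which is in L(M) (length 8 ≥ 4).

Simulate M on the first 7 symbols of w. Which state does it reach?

State sequence: A -b-> D -a-> C -a-> C -a-> C -a-> C -b-> A -a-> B

After reading 7 characters, M is in state B.

B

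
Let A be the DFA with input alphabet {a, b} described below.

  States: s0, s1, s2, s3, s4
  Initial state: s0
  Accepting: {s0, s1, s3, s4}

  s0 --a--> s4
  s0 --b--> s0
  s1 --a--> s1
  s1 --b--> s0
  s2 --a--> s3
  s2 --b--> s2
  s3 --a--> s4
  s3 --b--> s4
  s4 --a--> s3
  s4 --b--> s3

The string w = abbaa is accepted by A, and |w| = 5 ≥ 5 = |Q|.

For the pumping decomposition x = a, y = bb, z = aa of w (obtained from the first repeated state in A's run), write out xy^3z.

xy^3z = a·bb·bb·bb·aa = abbbbbbaa.
Reading y = bb takes A from s4 back to s4, so after x·y·y·y the machine is still in s4, and z then leads to the accepting state s4. Hence abbbbbbaa ∈ L(A).

abbbbbbaa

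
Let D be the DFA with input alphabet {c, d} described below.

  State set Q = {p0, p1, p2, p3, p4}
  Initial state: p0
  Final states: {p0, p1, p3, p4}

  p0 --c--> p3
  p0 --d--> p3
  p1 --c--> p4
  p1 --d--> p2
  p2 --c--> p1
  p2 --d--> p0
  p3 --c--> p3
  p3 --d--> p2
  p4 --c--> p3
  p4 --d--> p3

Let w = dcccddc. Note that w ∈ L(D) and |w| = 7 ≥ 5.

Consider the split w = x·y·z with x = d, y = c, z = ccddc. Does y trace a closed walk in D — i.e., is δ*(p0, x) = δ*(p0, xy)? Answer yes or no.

Run of D on the first 2 characters of w = d c:
  step 0: p0  (start)
  step 1: p3  (read d: p0→p3)
  step 2: p3  (read c: p3→p3)

After x (step 1): p3. After xy (step 2): p3.
They match, so y = c drives D around a cycle from p3 back to itself; pumping y any number of times keeps D in p3 before reading z, and xyⁱz ∈ L(D) for every i ≥ 0.

yes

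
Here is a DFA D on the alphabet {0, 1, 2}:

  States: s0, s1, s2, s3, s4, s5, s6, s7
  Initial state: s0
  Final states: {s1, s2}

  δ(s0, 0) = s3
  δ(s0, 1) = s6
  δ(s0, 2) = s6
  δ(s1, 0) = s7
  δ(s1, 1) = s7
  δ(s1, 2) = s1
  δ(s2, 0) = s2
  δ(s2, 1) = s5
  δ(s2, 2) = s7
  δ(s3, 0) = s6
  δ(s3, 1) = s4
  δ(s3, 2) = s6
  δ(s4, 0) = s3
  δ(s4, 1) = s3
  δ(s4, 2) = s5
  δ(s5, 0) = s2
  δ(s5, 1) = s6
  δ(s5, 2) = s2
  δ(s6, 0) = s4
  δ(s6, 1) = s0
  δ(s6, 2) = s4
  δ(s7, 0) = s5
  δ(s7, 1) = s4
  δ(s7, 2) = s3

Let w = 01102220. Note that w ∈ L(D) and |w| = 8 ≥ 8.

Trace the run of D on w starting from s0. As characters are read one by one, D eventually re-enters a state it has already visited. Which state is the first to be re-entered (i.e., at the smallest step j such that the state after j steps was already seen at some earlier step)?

Run of D on w = 0 1 1 0 2 2 2 0:
  step 0: s0  (start)
  step 1: s3  (read 0: s0→s3)
  step 2: s4  (read 1: s3→s4)
  step 3: s3  (read 1: s4→s3)   ← first repeat (s3 seen earlier)
  step 4: s6  (read 0: s3→s6)
  step 5: s4  (read 2: s6→s4)
  step 6: s5  (read 2: s4→s5)
  step 7: s2  (read 2: s5→s2)
  step 8: s2  (read 0: s2→s2)

The earliest repeat is at step j = 3: D is in s3, which it already visited at step i = 1.
With |Q| = 8, pigeonhole forces a state repeat no later than step 8; the substring read between the first and second visits to that state can be pumped.

s3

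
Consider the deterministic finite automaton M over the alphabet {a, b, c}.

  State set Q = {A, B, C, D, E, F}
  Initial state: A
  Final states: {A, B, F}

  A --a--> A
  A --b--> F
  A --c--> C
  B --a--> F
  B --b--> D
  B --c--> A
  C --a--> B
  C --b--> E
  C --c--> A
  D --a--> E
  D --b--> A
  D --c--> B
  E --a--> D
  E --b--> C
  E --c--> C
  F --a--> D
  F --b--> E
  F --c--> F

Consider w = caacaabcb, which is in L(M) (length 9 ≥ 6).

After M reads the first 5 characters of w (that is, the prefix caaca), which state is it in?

D

Run of M on the first 5 characters of w = c a a c a:
  step 0: A  (start)
  step 1: C  (read c: A→C)
  step 2: B  (read a: C→B)
  step 3: F  (read a: B→F)
  step 4: F  (read c: F→F)
  step 5: D  (read a: F→D)

After reading 5 characters, M is in state D.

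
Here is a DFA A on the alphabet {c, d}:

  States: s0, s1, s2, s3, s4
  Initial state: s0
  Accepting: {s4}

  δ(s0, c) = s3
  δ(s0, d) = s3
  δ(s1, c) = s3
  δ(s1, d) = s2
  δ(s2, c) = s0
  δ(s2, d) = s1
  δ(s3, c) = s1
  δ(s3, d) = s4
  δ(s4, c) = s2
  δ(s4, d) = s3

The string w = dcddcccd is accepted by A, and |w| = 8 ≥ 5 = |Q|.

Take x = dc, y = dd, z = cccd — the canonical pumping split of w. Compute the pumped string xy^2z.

dcddddcccd

xy^2z = dc·dd·dd·cccd = dcddddcccd.
Reading y = dd takes A from s1 back to s1, so after x·y·y the machine is still in s1, and z then leads to the accepting state s4. Hence dcddddcccd ∈ L(A).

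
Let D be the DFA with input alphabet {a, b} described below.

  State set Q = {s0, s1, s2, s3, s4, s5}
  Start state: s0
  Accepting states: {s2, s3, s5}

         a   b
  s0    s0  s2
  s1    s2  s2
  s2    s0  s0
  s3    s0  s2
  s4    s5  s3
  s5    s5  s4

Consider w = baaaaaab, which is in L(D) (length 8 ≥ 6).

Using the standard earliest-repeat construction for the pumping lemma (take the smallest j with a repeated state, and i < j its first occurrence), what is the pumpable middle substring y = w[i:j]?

ba

State sequence: s0 -b-> s2 -a-> s0 -a-> s0 -a-> s0 -a-> s0 -a-> s0 -a-> s0 -b-> s2
First repeat at step 2: s0 was already visited.

So i = 0, j = 2, giving x = w[0:0] = ε, y = w[0:2] = ba, z = w[2:8] = aaaaab.
Check: |xy| = 2 ≤ 6 and |y| = 2 ≥ 1. Reading y takes D from s0 back to s0, so every xyⁱz is accepted.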